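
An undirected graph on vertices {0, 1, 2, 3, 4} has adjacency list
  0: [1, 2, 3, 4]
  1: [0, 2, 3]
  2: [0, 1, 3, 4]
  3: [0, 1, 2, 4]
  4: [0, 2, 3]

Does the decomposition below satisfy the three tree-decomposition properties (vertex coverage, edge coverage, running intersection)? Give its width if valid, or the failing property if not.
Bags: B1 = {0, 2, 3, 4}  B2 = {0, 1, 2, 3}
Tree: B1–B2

Yes; width 3.

Checking the three conditions: (i) the bags cover all of {0, 1, 2, 3, 4}; (ii) for each edge, some bag contains both endpoints; (iii) the bags containing any fixed vertex form a subtree. All hold, so the decomposition is valid with width 4 − 1 = 3.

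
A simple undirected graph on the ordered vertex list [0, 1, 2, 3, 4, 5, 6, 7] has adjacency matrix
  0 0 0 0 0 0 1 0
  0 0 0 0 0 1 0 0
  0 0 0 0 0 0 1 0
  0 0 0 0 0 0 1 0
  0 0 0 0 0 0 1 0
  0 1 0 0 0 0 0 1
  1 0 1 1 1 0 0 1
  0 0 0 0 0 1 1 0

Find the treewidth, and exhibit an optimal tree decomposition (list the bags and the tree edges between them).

Treewidth 1.
Bags: B1 = {5, 7}  B2 = {6, 7}  B3 = {2, 6}  B4 = {1, 5}  B5 = {0, 6}  B6 = {3, 6}  B7 = {4, 6}
Tree: B1–B2, B2–B3, B1–B4, B2–B5, B2–B6, B2–B7

Every bag has size at most 2, so the width is 2 − 1 = 1 and tw(G) ≤ 1. Any graph with an edge has treewidth ≥ 1, and G has the edge 5–7. Hence tw(G) = 1 exactly.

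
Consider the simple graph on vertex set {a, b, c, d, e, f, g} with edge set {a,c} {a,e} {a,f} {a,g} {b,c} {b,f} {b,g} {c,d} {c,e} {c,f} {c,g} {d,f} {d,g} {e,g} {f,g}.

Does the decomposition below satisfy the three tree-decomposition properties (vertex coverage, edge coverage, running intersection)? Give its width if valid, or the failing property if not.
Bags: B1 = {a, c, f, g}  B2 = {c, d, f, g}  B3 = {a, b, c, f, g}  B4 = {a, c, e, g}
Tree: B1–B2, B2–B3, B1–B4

A tree decomposition must satisfy three properties: every vertex lies in some bag; for every edge, both endpoints lie together in some bag; and for every vertex, the bags containing it form a connected subtree. Here bags containing vertex a are not connected in the tree, so the decomposition is invalid.

No — bags containing vertex a are not connected in the tree.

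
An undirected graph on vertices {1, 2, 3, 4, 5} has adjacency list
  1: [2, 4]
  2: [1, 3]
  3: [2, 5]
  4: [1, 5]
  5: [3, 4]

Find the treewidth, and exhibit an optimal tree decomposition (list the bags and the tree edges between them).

Treewidth 2.
One optimal decomposition is:
Bags: B1 = {3, 4, 5}  B2 = {2, 3, 4}  B3 = {1, 2, 4}
Tree: B1–B2, B2–B3

The largest bag has 3 vertices, giving width 2; this decomposition certifies tw(G) ≤ 2. The edges 4–5–3–2–1–4 form a cycle, so G is not a tree and its treewidth is at least 2. Hence tw(G) = 2 exactly.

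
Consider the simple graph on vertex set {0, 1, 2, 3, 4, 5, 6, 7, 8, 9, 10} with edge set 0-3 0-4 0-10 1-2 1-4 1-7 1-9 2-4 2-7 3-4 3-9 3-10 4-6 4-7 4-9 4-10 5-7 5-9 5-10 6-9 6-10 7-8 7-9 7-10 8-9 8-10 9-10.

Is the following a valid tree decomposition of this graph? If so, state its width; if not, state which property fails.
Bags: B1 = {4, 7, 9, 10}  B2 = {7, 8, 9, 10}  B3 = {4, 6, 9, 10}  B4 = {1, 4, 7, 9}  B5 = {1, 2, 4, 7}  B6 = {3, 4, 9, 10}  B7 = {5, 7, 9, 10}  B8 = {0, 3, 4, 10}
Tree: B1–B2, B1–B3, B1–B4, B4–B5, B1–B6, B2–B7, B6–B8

Checking the three conditions: (i) the bags cover all of {0, 1, 2, 3, 4, 5, 6, 7, 8, 9, 10}; (ii) for each edge, some bag contains both endpoints; (iii) the bags containing any fixed vertex form a subtree. All hold, so the decomposition is valid with width 4 − 1 = 3.

Yes; width 3.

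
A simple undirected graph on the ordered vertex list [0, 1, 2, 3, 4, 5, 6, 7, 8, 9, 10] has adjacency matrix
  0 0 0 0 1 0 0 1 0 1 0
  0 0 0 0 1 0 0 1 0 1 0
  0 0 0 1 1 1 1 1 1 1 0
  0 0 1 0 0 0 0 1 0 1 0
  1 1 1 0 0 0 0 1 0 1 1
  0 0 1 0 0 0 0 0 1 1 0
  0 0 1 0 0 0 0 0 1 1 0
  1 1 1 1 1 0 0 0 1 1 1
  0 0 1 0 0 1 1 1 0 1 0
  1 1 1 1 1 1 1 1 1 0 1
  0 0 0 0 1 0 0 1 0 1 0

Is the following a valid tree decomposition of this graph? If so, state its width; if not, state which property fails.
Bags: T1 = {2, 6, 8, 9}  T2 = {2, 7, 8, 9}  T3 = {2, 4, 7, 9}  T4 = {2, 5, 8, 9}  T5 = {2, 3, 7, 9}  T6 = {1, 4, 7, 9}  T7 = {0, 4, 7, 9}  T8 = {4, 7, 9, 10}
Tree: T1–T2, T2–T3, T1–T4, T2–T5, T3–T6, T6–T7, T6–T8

Yes; width 3.

Vertex coverage: the bags together contain {0, 1, 2, 3, 4, 5, 6, 7, 8, 9, 10}, the full vertex set. Edge coverage: each edge of G has both endpoints in at least one bag. Running intersection: for every vertex, the bags containing it form a connected subtree. All three properties hold, so this is a valid tree decomposition of width max|bag| − 1 = 3, and hence tw(G) ≤ 3.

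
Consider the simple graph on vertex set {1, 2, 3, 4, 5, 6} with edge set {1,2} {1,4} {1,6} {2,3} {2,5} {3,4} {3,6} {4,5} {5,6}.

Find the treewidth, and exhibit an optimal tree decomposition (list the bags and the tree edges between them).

Treewidth 3.
One such decomposition:
Bags: B1 = {2, 3, 4, 6}  B2 = {2, 4, 5, 6}  B3 = {1, 2, 4, 6}
Tree: B1–B2, B2–B3

The largest bag has 4 vertices, giving width 3; this decomposition certifies tw(G) ≤ 3. For the lower bound: the 4 vertex sets {3,6}, {4,5}, {2}, {1} are disjoint, each induces a connected subgraph, and every pair is joined by at least one edge of G. Contracting each set to a single vertex therefore yields K_{4} as a minor, and since treewidth is minor-monotone, tw(G) ≥ tw(K_{4}) = 3. Therefore the treewidth is 3.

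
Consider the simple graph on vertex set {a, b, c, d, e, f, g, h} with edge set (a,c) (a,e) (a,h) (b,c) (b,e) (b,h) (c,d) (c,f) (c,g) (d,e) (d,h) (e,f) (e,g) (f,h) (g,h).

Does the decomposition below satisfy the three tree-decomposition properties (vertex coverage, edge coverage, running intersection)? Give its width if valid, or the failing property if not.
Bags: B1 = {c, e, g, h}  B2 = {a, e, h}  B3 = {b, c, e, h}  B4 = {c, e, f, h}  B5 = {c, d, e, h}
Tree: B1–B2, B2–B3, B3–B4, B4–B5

A tree decomposition must satisfy three properties: every vertex lies in some bag; for every edge, both endpoints lie together in some bag; and for every vertex, the bags containing it form a connected subtree. Here edge (c,a) lies in no bag, so the decomposition is invalid.

No — edge (c,a) lies in no bag.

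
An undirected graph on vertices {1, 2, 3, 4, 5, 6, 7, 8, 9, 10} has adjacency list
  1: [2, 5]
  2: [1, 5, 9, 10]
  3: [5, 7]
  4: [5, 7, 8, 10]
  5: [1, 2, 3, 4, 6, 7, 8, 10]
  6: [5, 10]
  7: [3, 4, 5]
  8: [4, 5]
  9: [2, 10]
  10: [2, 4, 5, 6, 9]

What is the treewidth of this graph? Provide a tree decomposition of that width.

Treewidth 2.
One such decomposition:
Bags: B1 = {4, 5, 8}  B2 = {4, 5, 10}  B3 = {5, 6, 10}  B4 = {2, 5, 10}  B5 = {1, 2, 5}  B6 = {4, 5, 7}  B7 = {3, 5, 7}  B8 = {2, 9, 10}
Tree: B1–B2, B2–B3, B3–B4, B4–B5, B2–B6, B6–B7, B4–B8

The largest bag has 3 vertices, giving width 2; this decomposition certifies tw(G) ≤ 2. For the lower bound, the 3 vertices {2, 9, 10} are pairwise adjacent, and any tree decomposition puts a clique entirely inside one bag — forcing width ≥ 2. The upper and lower bounds meet at 2, so that is the treewidth.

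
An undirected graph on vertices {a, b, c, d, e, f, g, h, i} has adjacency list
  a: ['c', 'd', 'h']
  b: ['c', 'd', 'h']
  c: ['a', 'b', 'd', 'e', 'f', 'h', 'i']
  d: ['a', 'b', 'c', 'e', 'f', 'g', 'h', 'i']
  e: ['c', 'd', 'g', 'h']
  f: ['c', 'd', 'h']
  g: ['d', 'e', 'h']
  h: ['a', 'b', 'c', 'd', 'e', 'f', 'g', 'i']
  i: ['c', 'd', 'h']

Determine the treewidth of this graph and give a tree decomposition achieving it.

Treewidth 3.
One such decomposition:
Bags: B1 = {d, e, g, h}  B2 = {c, d, e, h}  B3 = {c, d, h, i}  B4 = {b, c, d, h}  B5 = {c, d, f, h}  B6 = {a, c, d, h}
Tree: B1–B2, B2–B3, B2–B4, B3–B5, B5–B6

Each bag holds 4 vertices, so the decomposition has width 3, which upper-bounds the treewidth. On the other hand G contains the 4-clique {d, e, g, h}. A clique must lie in a single bag of any decomposition, so no decomposition can have width below 3. Hence tw(G) = 3 exactly.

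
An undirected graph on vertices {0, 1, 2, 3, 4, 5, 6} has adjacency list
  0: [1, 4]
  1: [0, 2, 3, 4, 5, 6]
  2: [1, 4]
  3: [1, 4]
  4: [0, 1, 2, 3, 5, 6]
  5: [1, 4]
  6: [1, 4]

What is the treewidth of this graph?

A width-2 tree decomposition is:
Bags: B1 = {1, 2, 4}  B2 = {0, 1, 4}  B3 = {1, 3, 4}  B4 = {1, 4, 5}  B5 = {1, 4, 6}
Tree: B1–B2, B2–B3, B2–B4, B4–B5
The largest bag has 3 vertices, giving width 2; this decomposition certifies tw(G) ≤ 2. On the other hand G contains the 3-clique {0, 1, 4}. A clique must lie in a single bag of any decomposition, so no decomposition can have width below 2. Hence tw(G) = 2 exactly.

2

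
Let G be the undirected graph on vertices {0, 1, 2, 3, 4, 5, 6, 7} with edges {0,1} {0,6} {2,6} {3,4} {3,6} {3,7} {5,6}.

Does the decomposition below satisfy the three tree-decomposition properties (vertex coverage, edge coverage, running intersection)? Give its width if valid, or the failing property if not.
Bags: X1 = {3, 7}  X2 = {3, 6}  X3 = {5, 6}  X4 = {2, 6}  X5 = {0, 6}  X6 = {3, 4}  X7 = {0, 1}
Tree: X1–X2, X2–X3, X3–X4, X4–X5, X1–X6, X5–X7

Yes; width 1.

Vertex coverage: the bags together contain {0, 1, 2, 3, 4, 5, 6, 7}, the full vertex set. Edge coverage: each edge of G has both endpoints in at least one bag. Running intersection: for every vertex, the bags containing it form a connected subtree. All three properties hold, so this is a valid tree decomposition of width max|bag| − 1 = 1, and hence tw(G) ≤ 1.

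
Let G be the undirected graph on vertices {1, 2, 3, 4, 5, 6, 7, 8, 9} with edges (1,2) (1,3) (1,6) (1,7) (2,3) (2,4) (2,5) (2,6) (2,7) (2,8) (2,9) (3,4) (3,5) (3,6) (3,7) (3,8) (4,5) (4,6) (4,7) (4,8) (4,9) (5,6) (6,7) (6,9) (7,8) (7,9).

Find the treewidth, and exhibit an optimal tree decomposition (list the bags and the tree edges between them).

Treewidth 4.
One optimal decomposition is:
Bags: B1 = {2, 4, 6, 7, 9}  B2 = {2, 3, 4, 6, 7}  B3 = {2, 3, 4, 5, 6}  B4 = {1, 2, 3, 6, 7}  B5 = {2, 3, 4, 7, 8}
Tree: B1–B2, B2–B3, B2–B4, B2–B5

Every bag has size at most 5, so the width is 5 − 1 = 4 and tw(G) ≤ 4. Conversely, {2, 4, 6, 7, 9} is a clique of size 5, and the vertices of any clique must share a bag in every tree decomposition; so some bag has ≥ 5 vertices and tw(G) ≥ 4. Combining the bounds, tw(G) = 4.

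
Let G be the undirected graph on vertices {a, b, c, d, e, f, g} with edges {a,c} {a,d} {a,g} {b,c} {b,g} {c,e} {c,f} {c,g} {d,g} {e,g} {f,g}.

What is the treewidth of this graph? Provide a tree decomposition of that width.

Every bag has size at most 3, so the width is 3 − 1 = 2 and tw(G) ≤ 2. For the lower bound, the 3 vertices {a, d, g} are pairwise adjacent, and any tree decomposition puts a clique entirely inside one bag — forcing width ≥ 2. Combining the bounds, tw(G) = 2.

Treewidth 2.
One such decomposition:
Bags: B1 = {a, c, g}  B2 = {b, c, g}  B3 = {a, d, g}  B4 = {c, f, g}  B5 = {c, e, g}
Tree: B1–B2, B1–B3, B2–B4, B4–B5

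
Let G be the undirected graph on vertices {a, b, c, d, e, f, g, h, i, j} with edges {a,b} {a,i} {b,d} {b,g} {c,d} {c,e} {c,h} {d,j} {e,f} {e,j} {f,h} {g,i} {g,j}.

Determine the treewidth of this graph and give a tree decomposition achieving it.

Treewidth 2.
One such decomposition:
Bags: B1 = {c, f, h}  B2 = {c, e, f}  B3 = {c, d, e}  B4 = {d, e, j}  B5 = {b, d, j}  B6 = {b, g, j}  B7 = {a, b, g}  B8 = {a, g, i}
Tree: B1–B2, B2–B3, B3–B4, B4–B5, B5–B6, B6–B7, B7–B8

The largest bag has 3 vertices, giving width 2; this decomposition certifies tw(G) ≤ 2. For the lower bound, G contains the cycle h–f–e–c–h, so G is not a forest; only forests have treewidth ≤ 1, hence tw(G) ≥ 2. Therefore the treewidth is 2.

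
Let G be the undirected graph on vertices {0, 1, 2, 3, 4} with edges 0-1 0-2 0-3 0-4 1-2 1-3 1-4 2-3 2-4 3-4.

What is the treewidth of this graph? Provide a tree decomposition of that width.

With just one bag of size 5, the width is 5 − 1 = 4, so tw(G) ≤ 4. Conversely, {0, 1, 2, 3, 4} is a clique of size 5, and the vertices of any clique must share a bag in every tree decomposition; so some bag has ≥ 5 vertices and tw(G) ≥ 4. The upper and lower bounds meet at 4, so that is the treewidth.

Treewidth 4.
Bags: B1 = {0, 1, 2, 3, 4}
Tree: (single bag)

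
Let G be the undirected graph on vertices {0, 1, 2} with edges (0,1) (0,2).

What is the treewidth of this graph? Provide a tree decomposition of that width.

The largest bag has 2 vertices, giving width 1; this decomposition certifies tw(G) ≤ 1. Any graph with an edge has treewidth ≥ 1, and G has the edge 2–0. Therefore the treewidth is 1.

Treewidth 1.
Bags: B1 = {0, 2}  B2 = {0, 1}
Tree: B1–B2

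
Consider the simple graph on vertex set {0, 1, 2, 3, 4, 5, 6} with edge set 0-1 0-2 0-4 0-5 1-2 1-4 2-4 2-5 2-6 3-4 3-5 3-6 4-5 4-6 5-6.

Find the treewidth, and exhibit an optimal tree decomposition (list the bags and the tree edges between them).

Treewidth 3.
One such decomposition:
Bags: B1 = {0, 2, 4, 5}  B2 = {2, 4, 5, 6}  B3 = {0, 1, 2, 4}  B4 = {3, 4, 5, 6}
Tree: B1–B2, B1–B3, B2–B4

The largest bag has 4 vertices, giving width 3; this decomposition certifies tw(G) ≤ 3. On the other hand G contains the 4-clique {0, 1, 2, 4}. A clique must lie in a single bag of any decomposition, so no decomposition can have width below 3. Therefore the treewidth is 3.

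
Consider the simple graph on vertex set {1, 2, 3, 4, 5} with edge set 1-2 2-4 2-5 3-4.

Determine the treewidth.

A width-1 tree decomposition is:
Bags: B1 = {1, 2}  B2 = {2, 4}  B3 = {3, 4}  B4 = {2, 5}
Tree: B1–B2, B2–B3, B2–B4
The largest bag has 2 vertices, giving width 1; this decomposition certifies tw(G) ≤ 1. Any graph with an edge has treewidth ≥ 1, and G has the edge 2–1. Therefore the treewidth is 1.

1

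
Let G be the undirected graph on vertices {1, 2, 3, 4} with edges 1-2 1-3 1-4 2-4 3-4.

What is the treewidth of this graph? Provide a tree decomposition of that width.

Treewidth 2.
Bags: B1 = {1, 3, 4}  B2 = {1, 2, 4}
Tree: B1–B2

Each bag holds 3 vertices, so the decomposition has width 2, which upper-bounds the treewidth. Conversely, {1, 2, 4} is a clique of size 3, and the vertices of any clique must share a bag in every tree decomposition; so some bag has ≥ 3 vertices and tw(G) ≥ 2. Combining the bounds, tw(G) = 2.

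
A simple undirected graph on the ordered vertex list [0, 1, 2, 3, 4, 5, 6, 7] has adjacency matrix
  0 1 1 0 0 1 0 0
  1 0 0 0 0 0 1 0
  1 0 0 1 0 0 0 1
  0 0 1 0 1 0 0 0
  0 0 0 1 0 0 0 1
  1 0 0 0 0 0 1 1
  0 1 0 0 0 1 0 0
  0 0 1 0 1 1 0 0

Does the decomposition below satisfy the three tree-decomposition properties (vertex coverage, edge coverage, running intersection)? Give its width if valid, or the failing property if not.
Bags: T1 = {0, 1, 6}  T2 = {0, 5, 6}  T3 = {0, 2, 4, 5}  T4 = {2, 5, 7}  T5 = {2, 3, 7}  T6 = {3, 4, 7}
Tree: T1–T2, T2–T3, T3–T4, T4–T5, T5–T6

A tree decomposition must satisfy three properties: every vertex lies in some bag; for every edge, both endpoints lie together in some bag; and for every vertex, the bags containing it form a connected subtree. Here bags containing vertex 4 are not connected in the tree, so the decomposition is invalid.

No — bags containing vertex 4 are not connected in the tree.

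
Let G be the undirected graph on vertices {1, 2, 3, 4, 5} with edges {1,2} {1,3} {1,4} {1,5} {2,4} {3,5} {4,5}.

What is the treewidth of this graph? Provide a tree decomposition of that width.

Treewidth 2.
One such decomposition:
Bags: B1 = {1, 4, 5}  B2 = {1, 2, 4}  B3 = {1, 3, 5}
Tree: B1–B2, B1–B3

Every bag has size at most 3, so the width is 3 − 1 = 2 and tw(G) ≤ 2. On the other hand G contains the 3-clique {1, 3, 5}. A clique must lie in a single bag of any decomposition, so no decomposition can have width below 2. Therefore the treewidth is 2.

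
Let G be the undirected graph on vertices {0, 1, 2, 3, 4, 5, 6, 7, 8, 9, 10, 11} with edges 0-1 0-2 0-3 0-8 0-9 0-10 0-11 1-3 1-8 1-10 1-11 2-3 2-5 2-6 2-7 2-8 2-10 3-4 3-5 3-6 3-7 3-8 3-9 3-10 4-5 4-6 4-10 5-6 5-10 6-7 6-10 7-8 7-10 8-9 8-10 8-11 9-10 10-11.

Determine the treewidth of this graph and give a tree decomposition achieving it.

Treewidth 4.
One such decomposition:
Bags: B1 = {0, 1, 3, 8, 10}  B2 = {0, 2, 3, 8, 10}  B3 = {2, 3, 7, 8, 10}  B4 = {2, 3, 6, 7, 10}  B5 = {2, 3, 5, 6, 10}  B6 = {0, 3, 8, 9, 10}  B7 = {3, 4, 5, 6, 10}  B8 = {0, 1, 8, 10, 11}
Tree: B1–B2, B2–B3, B3–B4, B4–B5, B2–B6, B5–B7, B1–B8

Every bag has size at most 5, so the width is 5 − 1 = 4 and tw(G) ≤ 4. Conversely, {0, 1, 8, 10, 11} is a clique of size 5, and the vertices of any clique must share a bag in every tree decomposition; so some bag has ≥ 5 vertices and tw(G) ≥ 4. Therefore the treewidth is 4.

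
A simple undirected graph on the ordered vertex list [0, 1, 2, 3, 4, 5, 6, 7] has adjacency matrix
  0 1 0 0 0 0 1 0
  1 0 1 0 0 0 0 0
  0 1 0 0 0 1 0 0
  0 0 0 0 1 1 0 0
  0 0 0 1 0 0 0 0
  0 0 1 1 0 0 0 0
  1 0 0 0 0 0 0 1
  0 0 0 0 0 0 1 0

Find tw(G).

A width-1 tree decomposition is:
Bags: B1 = {3, 4}  B2 = {3, 5}  B3 = {2, 5}  B4 = {1, 2}  B5 = {0, 1}  B6 = {0, 6}  B7 = {6, 7}
Tree: B1–B2, B2–B3, B3–B4, B4–B5, B5–B6, B6–B7
The largest bag has 2 vertices, giving width 1; this decomposition certifies tw(G) ≤ 1. Since G has at least one edge (e.g. 4–3), it is not an edgeless graph, so tw(G) ≥ 1. Therefore the treewidth is 1.

1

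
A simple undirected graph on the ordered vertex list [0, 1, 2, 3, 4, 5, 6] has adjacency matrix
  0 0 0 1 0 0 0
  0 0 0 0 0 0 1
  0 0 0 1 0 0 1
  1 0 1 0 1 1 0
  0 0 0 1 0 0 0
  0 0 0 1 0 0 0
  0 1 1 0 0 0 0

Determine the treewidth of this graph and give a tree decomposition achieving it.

Every bag has size at most 2, so the width is 2 − 1 = 1 and tw(G) ≤ 1. Since G has at least one edge (e.g. 2–3), it is not an edgeless graph, so tw(G) ≥ 1. The upper and lower bounds meet at 1, so that is the treewidth.

Treewidth 1.
Bags: B1 = {2, 3}  B2 = {3, 4}  B3 = {2, 6}  B4 = {0, 3}  B5 = {3, 5}  B6 = {1, 6}
Tree: B1–B2, B1–B3, B1–B4, B4–B5, B3–B6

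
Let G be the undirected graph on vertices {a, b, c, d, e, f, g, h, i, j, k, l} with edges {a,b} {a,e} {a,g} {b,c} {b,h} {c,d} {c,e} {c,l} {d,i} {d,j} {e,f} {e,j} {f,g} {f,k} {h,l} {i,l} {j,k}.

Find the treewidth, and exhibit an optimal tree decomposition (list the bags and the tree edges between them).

Treewidth 3.
One such decomposition:
Bags: B1 = {d, h, i, l}  B2 = {c, d, h, l}  B3 = {b, c, d, h}  B4 = {b, c, d, j}  B5 = {b, c, e, j}  B6 = {a, b, e, j}  B7 = {a, e, j, k}  B8 = {a, e, f, k}  B9 = {a, f, g, k}
Tree: B1–B2, B2–B3, B3–B4, B4–B5, B5–B6, B6–B7, B7–B8, B8–B9

The largest bag has 4 vertices, giving width 3; this decomposition certifies tw(G) ≤ 3. For the lower bound: the 4 vertex sets {h,i,l}, {d}, {c}, {a,b,e,j} are disjoint, each induces a connected subgraph, and every pair is joined by at least one edge of G. Contracting each set to a single vertex therefore yields K_{4} as a minor, and since treewidth is minor-monotone, tw(G) ≥ tw(K_{4}) = 3. Therefore the treewidth is 3.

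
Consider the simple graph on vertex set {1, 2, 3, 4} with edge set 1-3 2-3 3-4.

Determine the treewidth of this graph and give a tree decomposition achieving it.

Every bag has size at most 2, so the width is 2 − 1 = 1 and tw(G) ≤ 1. Any graph with an edge has treewidth ≥ 1, and G has the edge 4–3. Therefore the treewidth is 1.

Treewidth 1.
One optimal decomposition is:
Bags: B1 = {3, 4}  B2 = {2, 3}  B3 = {1, 3}
Tree: B1–B2, B2–B3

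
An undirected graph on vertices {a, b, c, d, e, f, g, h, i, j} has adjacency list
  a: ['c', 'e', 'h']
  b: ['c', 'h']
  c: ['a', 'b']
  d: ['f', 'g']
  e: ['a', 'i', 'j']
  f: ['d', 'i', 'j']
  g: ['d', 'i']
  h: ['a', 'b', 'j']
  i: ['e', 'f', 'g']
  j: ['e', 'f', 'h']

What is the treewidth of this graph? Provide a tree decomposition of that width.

Treewidth 2.
Bags: B1 = {a, b, c}  B2 = {a, b, h}  B3 = {a, e, h}  B4 = {e, h, j}  B5 = {e, i, j}  B6 = {f, i, j}  B7 = {f, g, i}  B8 = {d, f, g}
Tree: B1–B2, B2–B3, B3–B4, B4–B5, B5–B6, B6–B7, B7–B8

Every bag has size at most 3, so the width is 3 − 1 = 2 and tw(G) ≤ 2. Since c–b–h–a–c is a cycle in G, G is not acyclic. Forests are exactly the graphs of treewidth ≤ 1, so tw(G) ≥ 2. The upper and lower bounds meet at 2, so that is the treewidth.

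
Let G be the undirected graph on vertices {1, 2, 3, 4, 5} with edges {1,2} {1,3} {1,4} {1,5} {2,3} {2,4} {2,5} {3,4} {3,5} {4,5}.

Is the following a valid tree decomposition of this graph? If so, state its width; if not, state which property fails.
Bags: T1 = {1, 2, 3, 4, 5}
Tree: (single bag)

Checking the three conditions: (i) the bags cover all of {1, 2, 3, 4, 5}; (ii) for each edge, some bag contains both endpoints; (iii) the bags containing any fixed vertex form a subtree. All hold, so the decomposition is valid with width 5 − 1 = 4.

Yes; width 4.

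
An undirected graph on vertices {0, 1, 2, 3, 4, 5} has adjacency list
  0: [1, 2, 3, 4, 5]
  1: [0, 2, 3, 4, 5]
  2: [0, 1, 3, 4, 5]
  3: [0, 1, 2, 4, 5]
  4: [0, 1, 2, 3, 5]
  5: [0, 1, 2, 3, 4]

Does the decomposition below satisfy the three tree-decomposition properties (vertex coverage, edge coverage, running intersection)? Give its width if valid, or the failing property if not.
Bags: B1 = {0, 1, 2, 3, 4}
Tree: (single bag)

No — vertex 5 appears in no bag.

A tree decomposition must satisfy three properties: every vertex lies in some bag; for every edge, both endpoints lie together in some bag; and for every vertex, the bags containing it form a connected subtree. Here vertex 5 appears in no bag, so the decomposition is invalid.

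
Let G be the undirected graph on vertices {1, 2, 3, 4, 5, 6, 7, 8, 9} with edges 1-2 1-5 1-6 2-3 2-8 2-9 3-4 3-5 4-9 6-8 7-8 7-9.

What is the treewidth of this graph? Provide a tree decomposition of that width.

Treewidth 3.
One optimal decomposition is:
Bags: B1 = {4, 7, 8, 9}  B2 = {2, 4, 8, 9}  B3 = {2, 3, 4, 8}  B4 = {2, 3, 6, 8}  B5 = {1, 2, 3, 6}  B6 = {1, 3, 5, 6}
Tree: B1–B2, B2–B3, B3–B4, B4–B5, B5–B6

Every bag has size at most 4, so the width is 4 − 1 = 3 and tw(G) ≤ 3. For the lower bound: the 4 vertex sets {4,7,9}, {8}, {2}, {1,3,5,6} are disjoint, each induces a connected subgraph, and every pair is joined by at least one edge of G. Contracting each set to a single vertex therefore yields K_{4} as a minor, and since treewidth is minor-monotone, tw(G) ≥ tw(K_{4}) = 3. The upper and lower bounds meet at 3, so that is the treewidth.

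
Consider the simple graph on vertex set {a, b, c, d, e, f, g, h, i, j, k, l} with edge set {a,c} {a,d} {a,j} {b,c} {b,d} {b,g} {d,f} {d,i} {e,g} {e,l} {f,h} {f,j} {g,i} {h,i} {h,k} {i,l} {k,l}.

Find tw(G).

3

A width-3 tree decomposition is:
Bags: B1 = {e, g, k, l}  B2 = {g, i, k, l}  B3 = {g, h, i, k}  B4 = {b, g, h, i}  B5 = {b, d, h, i}  B6 = {b, d, f, h}  B7 = {b, c, d, f}  B8 = {a, c, d, f}  B9 = {a, c, f, j}
Tree: B1–B2, B2–B3, B3–B4, B4–B5, B5–B6, B6–B7, B7–B8, B8–B9
Each bag holds 4 vertices, so the decomposition has width 3, which upper-bounds the treewidth. For the lower bound: the 4 vertex sets {e,k,l}, {g}, {i}, {b,d,f,h} are disjoint, each induces a connected subgraph, and every pair is joined by at least one edge of G. Contracting each set to a single vertex therefore yields K_{4} as a minor, and since treewidth is minor-monotone, tw(G) ≥ tw(K_{4}) = 3. Hence tw(G) = 3 exactly.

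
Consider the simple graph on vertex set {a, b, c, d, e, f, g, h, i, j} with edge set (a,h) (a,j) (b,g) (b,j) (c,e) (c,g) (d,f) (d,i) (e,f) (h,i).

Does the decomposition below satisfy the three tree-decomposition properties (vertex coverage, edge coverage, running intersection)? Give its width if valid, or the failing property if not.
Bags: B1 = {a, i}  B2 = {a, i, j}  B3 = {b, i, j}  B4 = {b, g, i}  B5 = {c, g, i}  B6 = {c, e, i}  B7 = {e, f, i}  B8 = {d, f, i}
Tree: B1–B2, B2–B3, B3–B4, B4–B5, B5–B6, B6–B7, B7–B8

A tree decomposition must satisfy three properties: every vertex lies in some bag; for every edge, both endpoints lie together in some bag; and for every vertex, the bags containing it form a connected subtree. Here vertex h appears in no bag, so the decomposition is invalid.

No — vertex h appears in no bag.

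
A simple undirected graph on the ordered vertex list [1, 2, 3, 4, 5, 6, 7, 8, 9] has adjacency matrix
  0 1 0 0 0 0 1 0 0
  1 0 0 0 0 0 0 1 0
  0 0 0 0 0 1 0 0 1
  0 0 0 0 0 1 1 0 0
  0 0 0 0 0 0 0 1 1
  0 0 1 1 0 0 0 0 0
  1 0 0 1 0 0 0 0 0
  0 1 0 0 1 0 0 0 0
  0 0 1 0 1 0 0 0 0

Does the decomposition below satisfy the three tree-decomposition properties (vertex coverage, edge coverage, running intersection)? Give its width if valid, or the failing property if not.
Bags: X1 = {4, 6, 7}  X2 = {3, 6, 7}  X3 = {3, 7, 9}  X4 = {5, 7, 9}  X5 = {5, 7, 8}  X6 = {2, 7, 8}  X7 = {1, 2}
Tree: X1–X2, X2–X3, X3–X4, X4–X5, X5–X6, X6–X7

No — edge (7,1) lies in no bag.

A tree decomposition must satisfy three properties: every vertex lies in some bag; for every edge, both endpoints lie together in some bag; and for every vertex, the bags containing it form a connected subtree. Here edge (7,1) lies in no bag, so the decomposition is invalid.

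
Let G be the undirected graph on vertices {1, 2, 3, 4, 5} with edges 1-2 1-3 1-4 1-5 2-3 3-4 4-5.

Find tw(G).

2

A width-2 tree decomposition is:
Bags: B1 = {1, 2, 3}  B2 = {1, 3, 4}  B3 = {1, 4, 5}
Tree: B1–B2, B2–B3
Each bag holds 3 vertices, so the decomposition has width 2, which upper-bounds the treewidth. On the other hand G contains the 3-clique {1, 2, 3}. A clique must lie in a single bag of any decomposition, so no decomposition can have width below 2. Hence tw(G) = 2 exactly.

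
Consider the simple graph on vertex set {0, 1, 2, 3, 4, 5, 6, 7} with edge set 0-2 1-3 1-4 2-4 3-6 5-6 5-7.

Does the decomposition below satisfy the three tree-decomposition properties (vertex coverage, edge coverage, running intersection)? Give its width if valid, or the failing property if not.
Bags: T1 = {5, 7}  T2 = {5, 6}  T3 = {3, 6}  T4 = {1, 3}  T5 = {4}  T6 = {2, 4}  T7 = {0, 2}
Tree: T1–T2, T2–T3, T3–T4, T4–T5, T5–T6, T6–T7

A tree decomposition must satisfy three properties: every vertex lies in some bag; for every edge, both endpoints lie together in some bag; and for every vertex, the bags containing it form a connected subtree. Here edge (1,4) lies in no bag, so the decomposition is invalid.

No — edge (1,4) lies in no bag.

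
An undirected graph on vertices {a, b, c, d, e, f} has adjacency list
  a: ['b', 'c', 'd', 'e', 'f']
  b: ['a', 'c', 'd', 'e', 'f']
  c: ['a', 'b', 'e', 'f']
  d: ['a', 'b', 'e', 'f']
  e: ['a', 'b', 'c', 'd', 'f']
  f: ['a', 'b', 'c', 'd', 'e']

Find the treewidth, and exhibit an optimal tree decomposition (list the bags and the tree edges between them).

Treewidth 4.
Bags: B1 = {a, b, d, e, f}  B2 = {a, b, c, e, f}
Tree: B1–B2

The largest bag has 5 vertices, giving width 4; this decomposition certifies tw(G) ≤ 4. Conversely, {a, b, d, e, f} is a clique of size 5, and the vertices of any clique must share a bag in every tree decomposition; so some bag has ≥ 5 vertices and tw(G) ≥ 4. Hence tw(G) = 4 exactly.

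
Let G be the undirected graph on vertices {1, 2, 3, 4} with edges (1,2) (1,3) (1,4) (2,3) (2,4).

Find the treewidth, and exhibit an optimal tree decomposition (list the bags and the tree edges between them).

Treewidth 2.
Bags: B1 = {1, 2, 4}  B2 = {1, 2, 3}
Tree: B1–B2

Every bag has size at most 3, so the width is 3 − 1 = 2 and tw(G) ≤ 2. For the lower bound, the 3 vertices {1, 2, 3} are pairwise adjacent, and any tree decomposition puts a clique entirely inside one bag — forcing width ≥ 2. The upper and lower bounds meet at 2, so that is the treewidth.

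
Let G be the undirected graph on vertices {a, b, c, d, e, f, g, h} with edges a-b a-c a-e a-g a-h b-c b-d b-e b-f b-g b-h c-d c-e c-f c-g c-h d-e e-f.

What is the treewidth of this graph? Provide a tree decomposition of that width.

Treewidth 3.
Bags: B1 = {a, b, c, h}  B2 = {a, b, c, e}  B3 = {b, c, e, f}  B4 = {a, b, c, g}  B5 = {b, c, d, e}
Tree: B1–B2, B2–B3, B1–B4, B3–B5

Every bag has size at most 4, so the width is 4 − 1 = 3 and tw(G) ≤ 3. For the lower bound, the 4 vertices {b, c, d, e} are pairwise adjacent, and any tree decomposition puts a clique entirely inside one bag — forcing width ≥ 3. Therefore the treewidth is 3.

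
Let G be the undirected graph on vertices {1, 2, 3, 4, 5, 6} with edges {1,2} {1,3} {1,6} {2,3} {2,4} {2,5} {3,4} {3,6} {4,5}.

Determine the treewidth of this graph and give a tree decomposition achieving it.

The largest bag has 3 vertices, giving width 2; this decomposition certifies tw(G) ≤ 2. Conversely, {1, 2, 3} is a clique of size 3, and the vertices of any clique must share a bag in every tree decomposition; so some bag has ≥ 3 vertices and tw(G) ≥ 2. Combining the bounds, tw(G) = 2.

Treewidth 2.
Bags: B1 = {1, 2, 3}  B2 = {2, 3, 4}  B3 = {2, 4, 5}  B4 = {1, 3, 6}
Tree: B1–B2, B2–B3, B1–B4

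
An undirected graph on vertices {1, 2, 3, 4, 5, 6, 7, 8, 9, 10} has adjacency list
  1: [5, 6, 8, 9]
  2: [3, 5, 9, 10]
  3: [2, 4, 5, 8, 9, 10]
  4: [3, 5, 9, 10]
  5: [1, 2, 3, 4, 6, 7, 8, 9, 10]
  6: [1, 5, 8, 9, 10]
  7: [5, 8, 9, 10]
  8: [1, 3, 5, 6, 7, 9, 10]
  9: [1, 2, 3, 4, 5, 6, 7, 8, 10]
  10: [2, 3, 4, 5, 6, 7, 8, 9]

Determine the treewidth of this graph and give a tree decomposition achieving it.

Treewidth 4.
Bags: B1 = {3, 4, 5, 9, 10}  B2 = {3, 5, 8, 9, 10}  B3 = {2, 3, 5, 9, 10}  B4 = {5, 7, 8, 9, 10}  B5 = {5, 6, 8, 9, 10}  B6 = {1, 5, 6, 8, 9}
Tree: B1–B2, B1–B3, B2–B4, B2–B5, B5–B6

Each bag holds 5 vertices, so the decomposition has width 4, which upper-bounds the treewidth. For the lower bound, the 5 vertices {1, 5, 6, 8, 9} are pairwise adjacent, and any tree decomposition puts a clique entirely inside one bag — forcing width ≥ 4. Hence tw(G) = 4 exactly.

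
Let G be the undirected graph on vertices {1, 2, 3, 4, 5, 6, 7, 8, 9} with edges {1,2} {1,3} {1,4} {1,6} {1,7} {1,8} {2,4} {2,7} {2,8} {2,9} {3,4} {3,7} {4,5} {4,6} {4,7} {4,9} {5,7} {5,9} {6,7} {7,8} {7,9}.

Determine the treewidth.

3

A width-3 tree decomposition is:
Bags: B1 = {2, 4, 7, 9}  B2 = {4, 5, 7, 9}  B3 = {1, 2, 4, 7}  B4 = {1, 4, 6, 7}  B5 = {1, 3, 4, 7}  B6 = {1, 2, 7, 8}
Tree: B1–B2, B1–B3, B3–B4, B4–B5, B3–B6
Every bag has size at most 4, so the width is 4 − 1 = 3 and tw(G) ≤ 3. Conversely, {1, 2, 7, 8} is a clique of size 4, and the vertices of any clique must share a bag in every tree decomposition; so some bag has ≥ 4 vertices and tw(G) ≥ 3. The upper and lower bounds meet at 3, so that is the treewidth.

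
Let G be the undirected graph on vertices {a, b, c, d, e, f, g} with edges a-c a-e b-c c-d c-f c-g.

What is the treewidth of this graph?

A width-1 tree decomposition is:
Bags: B1 = {a, c}  B2 = {c, f}  B3 = {c, g}  B4 = {c, d}  B5 = {b, c}  B6 = {a, e}
Tree: B1–B2, B2–B3, B2–B4, B3–B5, B1–B6
Every bag has size at most 2, so the width is 2 − 1 = 1 and tw(G) ≤ 1. Any graph with an edge has treewidth ≥ 1, and G has the edge c–a. Combining the bounds, tw(G) = 1.

1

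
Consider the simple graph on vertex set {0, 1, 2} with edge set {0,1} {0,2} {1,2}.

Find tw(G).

A width-2 tree decomposition is:
Bags: B1 = {0, 1, 2}
Tree: (single bag)
A single bag containing all 3 vertices is trivially a valid decomposition of width 2. Conversely, {0, 1, 2} is a clique of size 3, and the vertices of any clique must share a bag in every tree decomposition; so some bag has ≥ 3 vertices and tw(G) ≥ 2. Hence tw(G) = 2 exactly.

2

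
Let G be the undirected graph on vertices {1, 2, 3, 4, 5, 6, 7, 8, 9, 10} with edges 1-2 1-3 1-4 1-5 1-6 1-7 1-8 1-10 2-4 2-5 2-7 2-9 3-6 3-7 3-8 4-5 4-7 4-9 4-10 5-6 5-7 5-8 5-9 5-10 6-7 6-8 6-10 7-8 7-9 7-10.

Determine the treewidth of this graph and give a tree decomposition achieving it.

Each bag holds 5 vertices, so the decomposition has width 4, which upper-bounds the treewidth. For the lower bound, the 5 vertices {1, 3, 6, 7, 8} are pairwise adjacent, and any tree decomposition puts a clique entirely inside one bag — forcing width ≥ 4. The upper and lower bounds meet at 4, so that is the treewidth.

Treewidth 4.
Bags: B1 = {1, 2, 4, 5, 7}  B2 = {1, 4, 5, 7, 10}  B3 = {1, 5, 6, 7, 10}  B4 = {1, 5, 6, 7, 8}  B5 = {1, 3, 6, 7, 8}  B6 = {2, 4, 5, 7, 9}
Tree: B1–B2, B2–B3, B3–B4, B4–B5, B1–B6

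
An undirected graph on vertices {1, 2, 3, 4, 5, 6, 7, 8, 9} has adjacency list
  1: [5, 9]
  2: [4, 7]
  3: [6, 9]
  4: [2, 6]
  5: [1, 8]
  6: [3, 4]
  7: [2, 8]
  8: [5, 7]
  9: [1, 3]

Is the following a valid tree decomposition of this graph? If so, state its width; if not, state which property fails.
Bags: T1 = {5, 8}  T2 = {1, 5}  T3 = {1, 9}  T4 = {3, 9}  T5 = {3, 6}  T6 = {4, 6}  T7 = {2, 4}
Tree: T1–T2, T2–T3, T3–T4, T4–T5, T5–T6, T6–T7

No — vertex 7 appears in no bag.

A tree decomposition must satisfy three properties: every vertex lies in some bag; for every edge, both endpoints lie together in some bag; and for every vertex, the bags containing it form a connected subtree. Here vertex 7 appears in no bag, so the decomposition is invalid.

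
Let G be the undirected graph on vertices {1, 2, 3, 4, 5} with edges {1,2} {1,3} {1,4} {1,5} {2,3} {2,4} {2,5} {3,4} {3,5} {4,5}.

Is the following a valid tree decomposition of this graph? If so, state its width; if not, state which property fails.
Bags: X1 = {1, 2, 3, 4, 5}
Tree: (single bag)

Vertex coverage: the bags together contain {1, 2, 3, 4, 5}, the full vertex set. Edge coverage: each edge of G has both endpoints in at least one bag. Running intersection: for every vertex, the bags containing it form a connected subtree. All three properties hold, so this is a valid tree decomposition of width max|bag| − 1 = 4, and hence tw(G) ≤ 4.

Yes; width 4.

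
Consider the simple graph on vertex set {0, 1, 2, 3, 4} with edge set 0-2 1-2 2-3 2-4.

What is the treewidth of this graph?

A width-1 tree decomposition is:
Bags: B1 = {2, 4}  B2 = {2, 3}  B3 = {0, 2}  B4 = {1, 2}
Tree: B1–B2, B1–B3, B3–B4
Every bag has size at most 2, so the width is 2 − 1 = 1 and tw(G) ≤ 1. Since G has at least one edge (e.g. 4–2), it is not an edgeless graph, so tw(G) ≥ 1. Hence tw(G) = 1 exactly.

1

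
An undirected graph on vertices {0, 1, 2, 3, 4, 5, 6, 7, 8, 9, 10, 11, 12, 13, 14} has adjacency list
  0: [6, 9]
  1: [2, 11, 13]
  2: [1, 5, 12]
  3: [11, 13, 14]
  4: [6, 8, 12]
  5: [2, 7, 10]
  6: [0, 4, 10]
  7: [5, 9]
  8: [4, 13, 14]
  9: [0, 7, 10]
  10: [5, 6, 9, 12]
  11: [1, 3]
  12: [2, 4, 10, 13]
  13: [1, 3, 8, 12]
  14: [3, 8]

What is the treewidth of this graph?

3

A width-3 tree decomposition is:
Bags: B1 = {3, 8, 11, 14}  B2 = {3, 8, 11, 13}  B3 = {1, 8, 11, 13}  B4 = {1, 4, 8, 13}  B5 = {1, 4, 12, 13}  B6 = {1, 2, 4, 12}  B7 = {2, 4, 6, 12}  B8 = {2, 6, 10, 12}  B9 = {2, 5, 6, 10}  B10 = {0, 5, 6, 10}  B11 = {0, 5, 9, 10}  B12 = {0, 5, 7, 9}
Tree: B1–B2, B2–B3, B3–B4, B4–B5, B5–B6, B6–B7, B7–B8, B8–B9, B9–B10, B10–B11, B11–B12
The largest bag has 4 vertices, giving width 3; this decomposition certifies tw(G) ≤ 3. For the lower bound: the 4 vertex sets {3,11,14}, {8}, {13}, {1,2,4,12} are disjoint, each induces a connected subgraph, and every pair is joined by at least one edge of G. Contracting each set to a single vertex therefore yields K_{4} as a minor, and since treewidth is minor-monotone, tw(G) ≥ tw(K_{4}) = 3. Combining the bounds, tw(G) = 3.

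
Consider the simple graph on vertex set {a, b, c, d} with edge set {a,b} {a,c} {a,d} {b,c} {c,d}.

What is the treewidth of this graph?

A width-2 tree decomposition is:
Bags: B1 = {a, c, d}  B2 = {a, b, c}
Tree: B1–B2
Each bag holds 3 vertices, so the decomposition has width 2, which upper-bounds the treewidth. For the lower bound, the 3 vertices {a, c, d} are pairwise adjacent, and any tree decomposition puts a clique entirely inside one bag — forcing width ≥ 2. Therefore the treewidth is 2.

2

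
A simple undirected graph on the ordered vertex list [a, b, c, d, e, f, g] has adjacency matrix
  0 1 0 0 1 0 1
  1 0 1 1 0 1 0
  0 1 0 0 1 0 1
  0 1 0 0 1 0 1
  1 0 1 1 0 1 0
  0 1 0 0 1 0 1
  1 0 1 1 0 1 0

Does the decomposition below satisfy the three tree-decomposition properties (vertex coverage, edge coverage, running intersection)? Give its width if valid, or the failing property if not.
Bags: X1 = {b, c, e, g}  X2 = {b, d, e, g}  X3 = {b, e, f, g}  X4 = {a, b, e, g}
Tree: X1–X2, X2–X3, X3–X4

Yes; width 3.

Vertex coverage: the bags together contain {a, b, c, d, e, f, g}, the full vertex set. Edge coverage: each edge of G has both endpoints in at least one bag. Running intersection: for every vertex, the bags containing it form a connected subtree. All three properties hold, so this is a valid tree decomposition of width max|bag| − 1 = 3, and hence tw(G) ≤ 3.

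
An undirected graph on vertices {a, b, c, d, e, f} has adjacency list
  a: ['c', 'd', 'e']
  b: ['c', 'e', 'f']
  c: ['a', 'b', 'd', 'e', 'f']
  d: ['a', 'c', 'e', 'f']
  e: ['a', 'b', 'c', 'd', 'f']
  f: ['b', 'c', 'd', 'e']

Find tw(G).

3

A width-3 tree decomposition is:
Bags: B1 = {c, d, e, f}  B2 = {a, c, d, e}  B3 = {b, c, e, f}
Tree: B1–B2, B1–B3
Every bag has size at most 4, so the width is 4 − 1 = 3 and tw(G) ≤ 3. Conversely, {c, d, e, f} is a clique of size 4, and the vertices of any clique must share a bag in every tree decomposition; so some bag has ≥ 4 vertices and tw(G) ≥ 3. Combining the bounds, tw(G) = 3.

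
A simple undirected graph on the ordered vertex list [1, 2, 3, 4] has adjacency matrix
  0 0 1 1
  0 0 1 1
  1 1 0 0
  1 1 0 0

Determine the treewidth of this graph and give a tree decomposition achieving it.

Treewidth 2.
One optimal decomposition is:
Bags: B1 = {1, 2, 3}  B2 = {1, 2, 4}
Tree: B1–B2

Each bag holds 3 vertices, so the decomposition has width 2, which upper-bounds the treewidth. The edges 2–3–1–4–2 form a cycle, so G is not a tree and its treewidth is at least 2. The upper and lower bounds meet at 2, so that is the treewidth.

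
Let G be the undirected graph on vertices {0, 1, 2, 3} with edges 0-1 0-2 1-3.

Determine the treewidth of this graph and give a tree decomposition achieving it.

The largest bag has 2 vertices, giving width 1; this decomposition certifies tw(G) ≤ 1. Any graph with an edge has treewidth ≥ 1, and G has the edge 1–3. Therefore the treewidth is 1.

Treewidth 1.
One such decomposition:
Bags: B1 = {1, 3}  B2 = {0, 1}  B3 = {0, 2}
Tree: B1–B2, B2–B3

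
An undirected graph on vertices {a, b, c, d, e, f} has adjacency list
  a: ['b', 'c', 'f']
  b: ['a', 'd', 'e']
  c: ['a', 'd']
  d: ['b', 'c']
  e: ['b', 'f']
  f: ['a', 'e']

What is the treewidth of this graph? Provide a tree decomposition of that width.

Treewidth 2.
One optimal decomposition is:
Bags: B1 = {b, e, f}  B2 = {a, b, f}  B3 = {a, b, d}  B4 = {a, c, d}
Tree: B1–B2, B2–B3, B3–B4

The largest bag has 3 vertices, giving width 2; this decomposition certifies tw(G) ≤ 2. For the lower bound, G contains the cycle e–f–a–b–e, so G is not a forest; only forests have treewidth ≤ 1, hence tw(G) ≥ 2. Combining the bounds, tw(G) = 2.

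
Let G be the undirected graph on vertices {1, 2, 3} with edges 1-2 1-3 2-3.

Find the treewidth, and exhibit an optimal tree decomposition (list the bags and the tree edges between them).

Treewidth 2.
Bags: B1 = {1, 2, 3}
Tree: (single bag)

A single bag containing all 3 vertices is trivially a valid decomposition of width 2. Conversely, {1, 2, 3} is a clique of size 3, and the vertices of any clique must share a bag in every tree decomposition; so some bag has ≥ 3 vertices and tw(G) ≥ 2. The upper and lower bounds meet at 2, so that is the treewidth.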